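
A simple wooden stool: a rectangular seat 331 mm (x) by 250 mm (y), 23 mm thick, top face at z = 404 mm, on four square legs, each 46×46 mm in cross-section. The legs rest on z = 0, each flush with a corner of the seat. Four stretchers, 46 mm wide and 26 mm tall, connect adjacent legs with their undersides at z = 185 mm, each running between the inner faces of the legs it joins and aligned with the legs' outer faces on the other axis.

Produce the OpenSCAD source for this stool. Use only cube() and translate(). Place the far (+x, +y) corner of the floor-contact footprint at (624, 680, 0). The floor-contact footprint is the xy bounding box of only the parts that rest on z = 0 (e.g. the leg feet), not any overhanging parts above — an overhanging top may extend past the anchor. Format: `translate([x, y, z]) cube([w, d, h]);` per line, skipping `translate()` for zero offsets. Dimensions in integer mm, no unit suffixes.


translate([293, 430, 381]) cube([331, 250, 23]);
translate([293, 430, 0]) cube([46, 46, 381]);
translate([578, 430, 0]) cube([46, 46, 381]);
translate([293, 634, 0]) cube([46, 46, 381]);
translate([578, 634, 0]) cube([46, 46, 381]);
translate([339, 430, 185]) cube([239, 46, 26]);
translate([339, 634, 185]) cube([239, 46, 26]);
translate([293, 476, 185]) cube([46, 158, 26]);
translate([578, 476, 185]) cube([46, 158, 26]);


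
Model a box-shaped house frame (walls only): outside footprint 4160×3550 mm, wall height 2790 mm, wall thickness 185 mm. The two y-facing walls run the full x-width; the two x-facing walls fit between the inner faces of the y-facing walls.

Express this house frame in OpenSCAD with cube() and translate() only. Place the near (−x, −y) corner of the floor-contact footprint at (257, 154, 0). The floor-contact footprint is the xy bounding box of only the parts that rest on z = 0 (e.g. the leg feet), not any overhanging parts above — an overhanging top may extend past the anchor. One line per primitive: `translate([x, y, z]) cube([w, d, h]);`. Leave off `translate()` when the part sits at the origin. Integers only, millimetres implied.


translate([257, 154, 0]) cube([4160, 185, 2790]);
translate([257, 3519, 0]) cube([4160, 185, 2790]);
translate([257, 339, 0]) cube([185, 3180, 2790]);
translate([4232, 339, 0]) cube([185, 3180, 2790]);


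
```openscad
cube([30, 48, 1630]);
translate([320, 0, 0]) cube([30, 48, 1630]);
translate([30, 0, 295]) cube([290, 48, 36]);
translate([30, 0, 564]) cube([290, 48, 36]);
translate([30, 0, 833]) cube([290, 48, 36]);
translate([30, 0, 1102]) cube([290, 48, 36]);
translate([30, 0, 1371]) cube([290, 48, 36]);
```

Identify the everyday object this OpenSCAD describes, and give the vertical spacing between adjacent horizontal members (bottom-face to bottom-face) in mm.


A ladder. The rung spacing is 269 mm.

Two tall 30×48 posts with 5 short bars between them — a ladder. Adjacent rungs sit at z = 295 and z = 564, so the spacing is 564 − 295 = 269 mm.


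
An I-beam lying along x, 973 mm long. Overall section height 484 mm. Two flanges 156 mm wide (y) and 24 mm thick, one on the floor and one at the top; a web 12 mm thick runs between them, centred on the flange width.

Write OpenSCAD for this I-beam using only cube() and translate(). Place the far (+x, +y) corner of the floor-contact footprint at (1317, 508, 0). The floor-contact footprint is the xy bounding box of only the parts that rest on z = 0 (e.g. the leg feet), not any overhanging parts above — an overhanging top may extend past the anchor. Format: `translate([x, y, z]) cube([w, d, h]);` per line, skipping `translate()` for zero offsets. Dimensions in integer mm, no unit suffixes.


translate([344, 352, 0]) cube([973, 156, 24]);
translate([344, 424, 24]) cube([973, 12, 436]);
translate([344, 352, 460]) cube([973, 156, 24]);


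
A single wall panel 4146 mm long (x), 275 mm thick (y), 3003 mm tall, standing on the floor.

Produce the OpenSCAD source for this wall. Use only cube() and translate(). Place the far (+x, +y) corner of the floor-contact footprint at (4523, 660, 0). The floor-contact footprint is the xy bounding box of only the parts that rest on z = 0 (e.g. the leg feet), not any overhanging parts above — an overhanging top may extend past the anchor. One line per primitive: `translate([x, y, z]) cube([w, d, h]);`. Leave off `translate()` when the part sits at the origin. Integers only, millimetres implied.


translate([377, 385, 0]) cube([4146, 275, 3003]);


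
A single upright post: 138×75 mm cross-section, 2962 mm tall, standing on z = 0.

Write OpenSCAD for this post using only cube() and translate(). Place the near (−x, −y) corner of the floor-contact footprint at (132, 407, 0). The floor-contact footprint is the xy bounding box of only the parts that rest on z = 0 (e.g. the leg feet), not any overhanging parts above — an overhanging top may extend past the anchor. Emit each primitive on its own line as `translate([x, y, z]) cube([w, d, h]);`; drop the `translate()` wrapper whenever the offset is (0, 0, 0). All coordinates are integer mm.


translate([132, 407, 0]) cube([138, 75, 2962]);


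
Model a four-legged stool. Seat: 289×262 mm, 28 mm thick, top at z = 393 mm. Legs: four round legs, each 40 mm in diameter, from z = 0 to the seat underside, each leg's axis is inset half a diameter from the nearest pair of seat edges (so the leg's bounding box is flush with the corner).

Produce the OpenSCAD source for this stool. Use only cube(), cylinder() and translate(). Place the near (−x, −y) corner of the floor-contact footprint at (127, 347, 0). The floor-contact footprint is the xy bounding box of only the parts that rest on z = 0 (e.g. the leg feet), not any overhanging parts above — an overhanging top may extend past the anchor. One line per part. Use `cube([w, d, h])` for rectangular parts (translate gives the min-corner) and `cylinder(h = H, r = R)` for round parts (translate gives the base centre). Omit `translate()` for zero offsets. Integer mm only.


// leg_h = 393 - 28 = 365
translate([127, 347, 365]) cube([289, 262, 28]);
translate([147, 367, 0]) cylinder(h = 365, r = 20);
translate([396, 367, 0]) cylinder(h = 365, r = 20);
translate([147, 589, 0]) cylinder(h = 365, r = 20);
translate([396, 589, 0]) cylinder(h = 365, r = 20);


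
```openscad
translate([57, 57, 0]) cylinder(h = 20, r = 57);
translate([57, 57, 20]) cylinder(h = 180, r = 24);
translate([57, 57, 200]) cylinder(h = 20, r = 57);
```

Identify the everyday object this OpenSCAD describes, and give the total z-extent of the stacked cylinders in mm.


A spool. The overall height is 220 mm.

Three coaxial cylinders, large–small–large — a spool. Two 20 mm flanges and a 180 mm core give 20 + 180 + 20 = 220 mm.


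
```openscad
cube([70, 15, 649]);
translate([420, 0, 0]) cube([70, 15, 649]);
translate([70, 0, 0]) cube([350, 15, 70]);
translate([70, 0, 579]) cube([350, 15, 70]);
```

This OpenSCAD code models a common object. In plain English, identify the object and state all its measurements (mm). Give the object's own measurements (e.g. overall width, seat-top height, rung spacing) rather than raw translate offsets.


A rectangular picture frame lying in the x–z plane (depth along y). The opening is 350 mm wide (x) by 509 mm tall (z), surrounded by a border 70 mm wide on all four sides. The frame is 15 mm deep and is made of two full-height vertical stiles with two horizontal rails fitted between them.


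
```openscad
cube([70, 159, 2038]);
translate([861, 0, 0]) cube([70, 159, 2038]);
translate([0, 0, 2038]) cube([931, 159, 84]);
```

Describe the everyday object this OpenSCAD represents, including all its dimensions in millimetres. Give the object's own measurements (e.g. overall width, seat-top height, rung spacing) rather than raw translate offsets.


A door frame. The clear opening is 791 mm wide and 2038 mm high. Two 70 mm wide jambs, 159 mm deep, stand either side of the opening from the floor to the top of the opening. A 84 mm thick head sits across the top of both jambs, spanning the full outside width of the frame.


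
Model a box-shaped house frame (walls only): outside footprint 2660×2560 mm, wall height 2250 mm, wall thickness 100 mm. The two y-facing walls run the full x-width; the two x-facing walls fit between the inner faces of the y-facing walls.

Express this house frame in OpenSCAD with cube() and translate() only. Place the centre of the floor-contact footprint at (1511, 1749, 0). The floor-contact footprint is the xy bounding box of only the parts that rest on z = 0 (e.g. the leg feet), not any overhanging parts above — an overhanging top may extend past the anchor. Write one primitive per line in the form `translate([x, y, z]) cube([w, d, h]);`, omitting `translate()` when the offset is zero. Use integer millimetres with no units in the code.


translate([181, 469, 0]) cube([2660, 100, 2250]);
translate([181, 2929, 0]) cube([2660, 100, 2250]);
translate([181, 569, 0]) cube([100, 2360, 2250]);
translate([2741, 569, 0]) cube([100, 2360, 2250]);


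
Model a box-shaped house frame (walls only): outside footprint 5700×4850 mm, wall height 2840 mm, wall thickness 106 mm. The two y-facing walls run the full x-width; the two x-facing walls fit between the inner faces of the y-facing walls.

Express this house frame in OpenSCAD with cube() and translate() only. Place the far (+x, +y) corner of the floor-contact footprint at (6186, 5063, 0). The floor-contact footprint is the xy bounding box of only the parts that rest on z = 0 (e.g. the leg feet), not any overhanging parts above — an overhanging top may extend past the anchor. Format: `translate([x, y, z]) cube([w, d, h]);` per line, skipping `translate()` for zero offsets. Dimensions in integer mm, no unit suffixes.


translate([486, 213, 0]) cube([5700, 106, 2840]);
translate([486, 4957, 0]) cube([5700, 106, 2840]);
translate([486, 319, 0]) cube([106, 4638, 2840]);
translate([6080, 319, 0]) cube([106, 4638, 2840]);


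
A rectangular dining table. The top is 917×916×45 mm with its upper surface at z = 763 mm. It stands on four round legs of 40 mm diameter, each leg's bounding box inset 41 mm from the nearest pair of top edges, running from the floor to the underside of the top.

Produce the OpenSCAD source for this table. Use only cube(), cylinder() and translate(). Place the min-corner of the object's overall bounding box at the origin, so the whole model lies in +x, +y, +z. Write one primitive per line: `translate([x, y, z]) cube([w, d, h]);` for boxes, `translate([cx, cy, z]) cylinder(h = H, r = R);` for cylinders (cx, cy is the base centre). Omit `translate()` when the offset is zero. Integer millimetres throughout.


translate([0, 0, 718]) cube([917, 916, 45]);
translate([61, 61, 0]) cylinder(h = 718, r = 20);
translate([856, 61, 0]) cylinder(h = 718, r = 20);
translate([61, 855, 0]) cylinder(h = 718, r = 20);
translate([856, 855, 0]) cylinder(h = 718, r = 20);


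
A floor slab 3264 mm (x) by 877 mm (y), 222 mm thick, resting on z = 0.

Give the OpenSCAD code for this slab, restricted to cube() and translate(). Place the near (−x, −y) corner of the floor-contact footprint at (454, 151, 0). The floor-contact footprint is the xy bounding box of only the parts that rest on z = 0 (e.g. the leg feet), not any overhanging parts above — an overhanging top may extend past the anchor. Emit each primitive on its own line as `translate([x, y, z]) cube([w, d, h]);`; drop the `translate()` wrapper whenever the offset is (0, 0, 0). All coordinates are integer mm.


translate([454, 151, 0]) cube([3264, 877, 222]);


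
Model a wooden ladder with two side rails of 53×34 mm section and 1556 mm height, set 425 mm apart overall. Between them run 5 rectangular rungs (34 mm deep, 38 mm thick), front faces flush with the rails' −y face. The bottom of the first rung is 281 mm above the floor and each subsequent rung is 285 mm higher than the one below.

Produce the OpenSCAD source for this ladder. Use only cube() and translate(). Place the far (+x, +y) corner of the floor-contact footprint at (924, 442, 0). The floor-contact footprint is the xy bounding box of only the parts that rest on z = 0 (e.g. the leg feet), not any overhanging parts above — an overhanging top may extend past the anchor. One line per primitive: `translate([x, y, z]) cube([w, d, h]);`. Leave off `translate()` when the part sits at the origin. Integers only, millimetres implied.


translate([499, 408, 0]) cube([53, 34, 1556]);
translate([871, 408, 0]) cube([53, 34, 1556]);
translate([552, 408, 281]) cube([319, 34, 38]);
translate([552, 408, 566]) cube([319, 34, 38]);
translate([552, 408, 851]) cube([319, 34, 38]);
translate([552, 408, 1136]) cube([319, 34, 38]);
translate([552, 408, 1421]) cube([319, 34, 38]);


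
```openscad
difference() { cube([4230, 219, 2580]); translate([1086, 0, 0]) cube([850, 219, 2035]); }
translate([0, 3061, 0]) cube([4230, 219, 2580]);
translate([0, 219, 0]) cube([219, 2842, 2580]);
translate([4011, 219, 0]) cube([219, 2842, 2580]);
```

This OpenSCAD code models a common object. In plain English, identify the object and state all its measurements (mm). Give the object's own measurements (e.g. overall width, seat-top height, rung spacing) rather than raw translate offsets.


A single room: four walls, each 2580 mm tall and 219 mm thick, enclosing an outside footprint 4230×3280 mm (x × y), no floor or roof. The front and back walls (−y and +y sides) run the full x-width; the side walls fit between their inner faces. A door opening 850 mm wide and 2035 mm tall is cut through the front wall from the floor up, its −x edge 1086 mm from the wall's −x end.


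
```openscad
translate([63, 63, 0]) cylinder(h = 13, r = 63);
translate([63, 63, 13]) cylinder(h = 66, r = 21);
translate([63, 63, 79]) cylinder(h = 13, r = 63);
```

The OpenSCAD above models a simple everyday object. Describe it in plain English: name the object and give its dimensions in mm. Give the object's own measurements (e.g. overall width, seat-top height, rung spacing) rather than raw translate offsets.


A spool: two coaxial disc flanges of radius 63 mm and thickness 13 mm, joined by a core cylinder of radius 21 mm and height 66 mm. The lower flange rests on z = 0 and the three cylinders share a vertical axis.


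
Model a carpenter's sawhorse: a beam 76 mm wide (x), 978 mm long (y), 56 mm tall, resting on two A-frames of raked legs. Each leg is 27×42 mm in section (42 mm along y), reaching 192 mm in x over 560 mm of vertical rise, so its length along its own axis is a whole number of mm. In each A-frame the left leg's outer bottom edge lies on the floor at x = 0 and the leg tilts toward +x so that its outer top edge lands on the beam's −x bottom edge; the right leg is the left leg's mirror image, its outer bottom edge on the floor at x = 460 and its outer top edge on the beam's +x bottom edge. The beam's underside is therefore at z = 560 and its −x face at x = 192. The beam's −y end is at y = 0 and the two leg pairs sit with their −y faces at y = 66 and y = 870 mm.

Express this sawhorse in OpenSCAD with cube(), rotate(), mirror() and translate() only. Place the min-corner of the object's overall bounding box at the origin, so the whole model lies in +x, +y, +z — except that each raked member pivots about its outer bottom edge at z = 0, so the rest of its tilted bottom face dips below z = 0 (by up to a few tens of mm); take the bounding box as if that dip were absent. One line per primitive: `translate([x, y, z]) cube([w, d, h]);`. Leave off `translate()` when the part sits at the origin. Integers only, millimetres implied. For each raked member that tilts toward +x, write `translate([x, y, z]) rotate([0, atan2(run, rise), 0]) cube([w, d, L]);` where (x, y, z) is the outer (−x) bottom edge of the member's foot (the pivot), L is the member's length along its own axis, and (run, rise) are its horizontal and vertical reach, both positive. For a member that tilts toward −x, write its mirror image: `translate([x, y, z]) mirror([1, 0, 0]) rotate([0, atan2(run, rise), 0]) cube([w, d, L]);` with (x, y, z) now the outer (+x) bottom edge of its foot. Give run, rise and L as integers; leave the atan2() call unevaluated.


translate([192, 0, 560]) cube([76, 978, 56]);
translate([0, 66, 0]) rotate([0, atan2(192, 560), 0]) cube([27, 42, 592]);
translate([460, 66, 0]) mirror([1, 0, 0]) rotate([0, atan2(192, 560), 0]) cube([27, 42, 592]);
translate([0, 870, 0]) rotate([0, atan2(192, 560), 0]) cube([27, 42, 592]);
translate([460, 870, 0]) mirror([1, 0, 0]) rotate([0, atan2(192, 560), 0]) cube([27, 42, 592]);


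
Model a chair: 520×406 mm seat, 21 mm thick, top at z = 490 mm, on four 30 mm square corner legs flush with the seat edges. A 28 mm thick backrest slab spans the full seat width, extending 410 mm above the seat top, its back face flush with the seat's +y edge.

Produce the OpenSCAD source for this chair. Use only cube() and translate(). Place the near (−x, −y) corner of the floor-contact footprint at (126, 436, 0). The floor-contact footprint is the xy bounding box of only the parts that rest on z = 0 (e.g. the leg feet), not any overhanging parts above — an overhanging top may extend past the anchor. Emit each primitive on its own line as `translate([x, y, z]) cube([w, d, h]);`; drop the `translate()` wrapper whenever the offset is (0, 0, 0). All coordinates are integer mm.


translate([126, 436, 469]) cube([520, 406, 21]);
translate([126, 436, 0]) cube([30, 30, 469]);
translate([616, 436, 0]) cube([30, 30, 469]);
translate([126, 812, 0]) cube([30, 30, 469]);
translate([616, 812, 0]) cube([30, 30, 469]);
translate([126, 814, 490]) cube([520, 28, 410]);


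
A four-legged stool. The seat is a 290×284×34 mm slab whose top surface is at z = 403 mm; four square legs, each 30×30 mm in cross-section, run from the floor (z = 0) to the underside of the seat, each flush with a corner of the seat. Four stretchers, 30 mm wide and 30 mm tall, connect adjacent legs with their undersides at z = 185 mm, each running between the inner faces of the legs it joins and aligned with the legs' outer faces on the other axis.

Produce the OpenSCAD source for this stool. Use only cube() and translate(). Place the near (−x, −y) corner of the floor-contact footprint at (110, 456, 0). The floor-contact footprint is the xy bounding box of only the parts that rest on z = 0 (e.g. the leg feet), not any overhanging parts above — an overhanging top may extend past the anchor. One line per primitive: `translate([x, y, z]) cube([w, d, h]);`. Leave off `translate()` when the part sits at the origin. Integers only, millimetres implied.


translate([110, 456, 369]) cube([290, 284, 34]);
translate([110, 456, 0]) cube([30, 30, 369]);
translate([370, 456, 0]) cube([30, 30, 369]);
translate([110, 710, 0]) cube([30, 30, 369]);
translate([370, 710, 0]) cube([30, 30, 369]);
translate([140, 456, 185]) cube([230, 30, 30]);
translate([140, 710, 185]) cube([230, 30, 30]);
translate([110, 486, 185]) cube([30, 224, 30]);
translate([370, 486, 185]) cube([30, 224, 30]);


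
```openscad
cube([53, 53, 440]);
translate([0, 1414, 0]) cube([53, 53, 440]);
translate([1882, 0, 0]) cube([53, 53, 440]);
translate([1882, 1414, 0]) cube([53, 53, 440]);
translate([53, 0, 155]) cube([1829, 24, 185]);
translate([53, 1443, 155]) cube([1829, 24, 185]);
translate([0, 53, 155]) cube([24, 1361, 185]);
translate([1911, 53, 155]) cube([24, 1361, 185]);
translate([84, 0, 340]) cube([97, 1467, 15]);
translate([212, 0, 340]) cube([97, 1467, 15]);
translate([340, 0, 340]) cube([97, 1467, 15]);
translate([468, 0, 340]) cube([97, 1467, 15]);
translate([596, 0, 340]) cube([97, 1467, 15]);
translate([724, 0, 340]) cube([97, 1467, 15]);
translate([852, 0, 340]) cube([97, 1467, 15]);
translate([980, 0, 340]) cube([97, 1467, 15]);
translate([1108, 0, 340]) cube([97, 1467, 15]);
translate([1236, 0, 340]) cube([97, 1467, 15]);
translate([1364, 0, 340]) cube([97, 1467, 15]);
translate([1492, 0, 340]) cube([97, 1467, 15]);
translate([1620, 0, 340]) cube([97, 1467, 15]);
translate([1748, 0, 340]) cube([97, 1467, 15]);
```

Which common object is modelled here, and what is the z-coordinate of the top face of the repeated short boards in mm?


A bed frame. The slat-top height is 355 mm.

Four posts, four rails, and a row of slats — a bed frame. Slats sit on the rails at z = 155 + 185 = 340; with slat thickness 15, the top is 355 mm.


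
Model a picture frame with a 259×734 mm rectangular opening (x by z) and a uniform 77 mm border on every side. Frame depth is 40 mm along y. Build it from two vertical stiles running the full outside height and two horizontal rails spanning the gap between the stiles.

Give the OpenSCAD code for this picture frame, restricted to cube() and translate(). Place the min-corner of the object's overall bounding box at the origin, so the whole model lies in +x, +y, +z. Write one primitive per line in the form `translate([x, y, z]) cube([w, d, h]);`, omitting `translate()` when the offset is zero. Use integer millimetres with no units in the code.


cube([77, 40, 888]);
translate([336, 0, 0]) cube([77, 40, 888]);
translate([77, 0, 0]) cube([259, 40, 77]);
translate([77, 0, 811]) cube([259, 40, 77]);


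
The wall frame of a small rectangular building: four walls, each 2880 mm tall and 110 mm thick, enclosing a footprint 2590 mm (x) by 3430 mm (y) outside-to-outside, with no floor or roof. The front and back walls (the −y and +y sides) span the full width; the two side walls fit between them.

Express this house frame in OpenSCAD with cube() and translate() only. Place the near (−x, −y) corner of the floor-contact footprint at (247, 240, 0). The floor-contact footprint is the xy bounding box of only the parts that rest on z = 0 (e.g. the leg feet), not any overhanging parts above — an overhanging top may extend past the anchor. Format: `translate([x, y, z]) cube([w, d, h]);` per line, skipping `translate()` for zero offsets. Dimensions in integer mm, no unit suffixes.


translate([247, 240, 0]) cube([2590, 110, 2880]);
translate([247, 3560, 0]) cube([2590, 110, 2880]);
translate([247, 350, 0]) cube([110, 3210, 2880]);
translate([2727, 350, 0]) cube([110, 3210, 2880]);


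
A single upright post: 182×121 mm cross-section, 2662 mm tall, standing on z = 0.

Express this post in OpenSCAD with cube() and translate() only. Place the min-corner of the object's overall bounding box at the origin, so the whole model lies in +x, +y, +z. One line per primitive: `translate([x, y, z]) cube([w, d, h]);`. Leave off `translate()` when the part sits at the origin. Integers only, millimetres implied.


cube([182, 121, 2662]);


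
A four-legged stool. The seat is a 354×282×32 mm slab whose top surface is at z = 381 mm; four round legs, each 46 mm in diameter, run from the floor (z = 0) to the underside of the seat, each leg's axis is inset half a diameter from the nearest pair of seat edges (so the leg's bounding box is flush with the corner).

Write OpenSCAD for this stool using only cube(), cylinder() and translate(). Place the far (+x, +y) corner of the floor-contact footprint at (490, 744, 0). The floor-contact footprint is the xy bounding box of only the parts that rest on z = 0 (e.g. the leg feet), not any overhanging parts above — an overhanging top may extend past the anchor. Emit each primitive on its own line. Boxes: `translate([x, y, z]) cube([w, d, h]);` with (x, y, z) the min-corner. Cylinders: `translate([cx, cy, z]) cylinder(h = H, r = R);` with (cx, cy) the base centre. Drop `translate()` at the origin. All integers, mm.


translate([136, 462, 349]) cube([354, 282, 32]);
translate([159, 485, 0]) cylinder(h = 349, r = 23);
translate([467, 485, 0]) cylinder(h = 349, r = 23);
translate([159, 721, 0]) cylinder(h = 349, r = 23);
translate([467, 721, 0]) cylinder(h = 349, r = 23);


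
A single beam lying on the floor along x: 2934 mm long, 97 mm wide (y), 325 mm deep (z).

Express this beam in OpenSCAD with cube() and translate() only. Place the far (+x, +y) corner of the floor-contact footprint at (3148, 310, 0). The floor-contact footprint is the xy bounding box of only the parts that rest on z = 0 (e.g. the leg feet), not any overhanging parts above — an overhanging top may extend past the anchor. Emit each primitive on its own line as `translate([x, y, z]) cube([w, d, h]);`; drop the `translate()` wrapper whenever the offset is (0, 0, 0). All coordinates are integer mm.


translate([214, 213, 0]) cube([2934, 97, 325]);


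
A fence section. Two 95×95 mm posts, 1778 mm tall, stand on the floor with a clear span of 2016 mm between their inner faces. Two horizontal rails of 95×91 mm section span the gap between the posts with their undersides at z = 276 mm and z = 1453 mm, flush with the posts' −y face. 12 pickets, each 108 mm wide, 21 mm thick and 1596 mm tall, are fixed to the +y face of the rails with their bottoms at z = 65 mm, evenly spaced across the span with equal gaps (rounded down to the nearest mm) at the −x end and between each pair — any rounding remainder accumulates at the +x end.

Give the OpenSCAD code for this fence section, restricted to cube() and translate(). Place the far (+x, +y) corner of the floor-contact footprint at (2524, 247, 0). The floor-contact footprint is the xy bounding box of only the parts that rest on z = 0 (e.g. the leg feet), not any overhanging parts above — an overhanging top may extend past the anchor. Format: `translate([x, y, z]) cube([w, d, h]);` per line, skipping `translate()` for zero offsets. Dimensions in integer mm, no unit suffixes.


translate([318, 152, 0]) cube([95, 95, 1778]);
translate([2429, 152, 0]) cube([95, 95, 1778]);
translate([413, 152, 276]) cube([2016, 95, 91]);
translate([413, 152, 1453]) cube([2016, 95, 91]);
translate([468, 247, 65]) cube([108, 21, 1596]);
translate([631, 247, 65]) cube([108, 21, 1596]);
translate([794, 247, 65]) cube([108, 21, 1596]);
translate([957, 247, 65]) cube([108, 21, 1596]);
translate([1120, 247, 65]) cube([108, 21, 1596]);
translate([1283, 247, 65]) cube([108, 21, 1596]);
translate([1446, 247, 65]) cube([108, 21, 1596]);
translate([1609, 247, 65]) cube([108, 21, 1596]);
translate([1772, 247, 65]) cube([108, 21, 1596]);
translate([1935, 247, 65]) cube([108, 21, 1596]);
translate([2098, 247, 65]) cube([108, 21, 1596]);
translate([2261, 247, 65]) cube([108, 21, 1596]);


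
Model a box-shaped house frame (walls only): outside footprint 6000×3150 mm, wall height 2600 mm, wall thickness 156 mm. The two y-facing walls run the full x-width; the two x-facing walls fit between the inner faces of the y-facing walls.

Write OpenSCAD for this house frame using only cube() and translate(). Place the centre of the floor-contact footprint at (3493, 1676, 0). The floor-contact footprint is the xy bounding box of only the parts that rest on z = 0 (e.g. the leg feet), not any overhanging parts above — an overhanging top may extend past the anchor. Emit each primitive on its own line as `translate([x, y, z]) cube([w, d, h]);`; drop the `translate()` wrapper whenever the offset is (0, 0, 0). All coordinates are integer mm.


translate([493, 101, 0]) cube([6000, 156, 2600]);
translate([493, 3095, 0]) cube([6000, 156, 2600]);
translate([493, 257, 0]) cube([156, 2838, 2600]);
translate([6337, 257, 0]) cube([156, 2838, 2600]);


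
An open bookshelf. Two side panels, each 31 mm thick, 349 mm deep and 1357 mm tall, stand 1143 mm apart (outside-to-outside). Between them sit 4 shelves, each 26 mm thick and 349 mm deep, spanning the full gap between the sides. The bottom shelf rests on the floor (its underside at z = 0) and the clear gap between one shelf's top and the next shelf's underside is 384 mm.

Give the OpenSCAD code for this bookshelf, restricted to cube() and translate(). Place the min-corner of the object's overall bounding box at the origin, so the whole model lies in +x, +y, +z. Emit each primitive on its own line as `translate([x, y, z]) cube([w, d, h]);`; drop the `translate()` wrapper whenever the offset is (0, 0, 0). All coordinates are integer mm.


cube([31, 349, 1357]);
translate([1112, 0, 0]) cube([31, 349, 1357]);
translate([31, 0, 0]) cube([1081, 349, 26]);
translate([31, 0, 410]) cube([1081, 349, 26]);
translate([31, 0, 820]) cube([1081, 349, 26]);
translate([31, 0, 1230]) cube([1081, 349, 26]);


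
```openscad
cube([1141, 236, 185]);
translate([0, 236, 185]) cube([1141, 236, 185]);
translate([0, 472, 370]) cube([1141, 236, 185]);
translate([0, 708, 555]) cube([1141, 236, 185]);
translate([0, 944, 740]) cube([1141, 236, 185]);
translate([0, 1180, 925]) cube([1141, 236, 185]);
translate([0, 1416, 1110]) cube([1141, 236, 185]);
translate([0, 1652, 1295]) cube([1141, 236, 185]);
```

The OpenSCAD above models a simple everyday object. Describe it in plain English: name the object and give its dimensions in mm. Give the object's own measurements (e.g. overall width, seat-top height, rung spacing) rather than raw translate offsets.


A straight staircase of 8 solid steps. Each step is 1141 mm wide (x), 236 mm deep (y, the going) and 185 mm tall (the rise). The first step rests on the floor; each subsequent step sits one going further in +y and one rise higher in +z, directly behind and above the previous step with no overlap.


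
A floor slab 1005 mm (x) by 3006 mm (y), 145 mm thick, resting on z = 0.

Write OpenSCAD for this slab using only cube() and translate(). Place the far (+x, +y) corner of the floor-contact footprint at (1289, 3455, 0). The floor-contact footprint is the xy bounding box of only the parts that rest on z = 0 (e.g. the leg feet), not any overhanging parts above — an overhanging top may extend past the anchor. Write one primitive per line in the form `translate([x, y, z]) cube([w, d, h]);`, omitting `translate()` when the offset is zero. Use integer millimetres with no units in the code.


translate([284, 449, 0]) cube([1005, 3006, 145]);


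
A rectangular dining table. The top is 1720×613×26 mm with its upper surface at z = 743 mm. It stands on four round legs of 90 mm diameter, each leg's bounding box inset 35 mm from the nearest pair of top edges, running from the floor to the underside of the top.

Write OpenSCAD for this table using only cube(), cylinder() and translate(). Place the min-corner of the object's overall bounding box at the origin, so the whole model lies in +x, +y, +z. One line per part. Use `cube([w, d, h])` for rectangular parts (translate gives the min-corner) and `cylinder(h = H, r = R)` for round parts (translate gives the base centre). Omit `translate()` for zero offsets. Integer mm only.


translate([0, 0, 717]) cube([1720, 613, 26]);
translate([80, 80, 0]) cylinder(h = 717, r = 45);
translate([1640, 80, 0]) cylinder(h = 717, r = 45);
translate([80, 533, 0]) cylinder(h = 717, r = 45);
translate([1640, 533, 0]) cylinder(h = 717, r = 45);


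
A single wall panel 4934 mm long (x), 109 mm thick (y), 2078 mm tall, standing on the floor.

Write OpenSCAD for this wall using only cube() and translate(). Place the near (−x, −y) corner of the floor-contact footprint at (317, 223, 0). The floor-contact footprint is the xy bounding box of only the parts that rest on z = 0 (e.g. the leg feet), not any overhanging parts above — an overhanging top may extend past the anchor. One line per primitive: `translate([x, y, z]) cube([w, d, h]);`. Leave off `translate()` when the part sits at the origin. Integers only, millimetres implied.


translate([317, 223, 0]) cube([4934, 109, 2078]);


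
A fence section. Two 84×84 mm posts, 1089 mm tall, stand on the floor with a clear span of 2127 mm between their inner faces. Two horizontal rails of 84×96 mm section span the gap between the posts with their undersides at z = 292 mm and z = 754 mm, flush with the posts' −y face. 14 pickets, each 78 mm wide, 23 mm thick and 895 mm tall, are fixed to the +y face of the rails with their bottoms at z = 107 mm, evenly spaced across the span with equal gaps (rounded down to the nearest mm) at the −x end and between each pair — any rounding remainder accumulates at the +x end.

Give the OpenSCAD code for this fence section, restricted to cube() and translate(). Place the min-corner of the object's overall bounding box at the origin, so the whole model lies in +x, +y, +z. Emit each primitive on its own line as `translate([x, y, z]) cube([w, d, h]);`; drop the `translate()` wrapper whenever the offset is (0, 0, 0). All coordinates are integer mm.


cube([84, 84, 1089]);
translate([2211, 0, 0]) cube([84, 84, 1089]);
translate([84, 0, 292]) cube([2127, 84, 96]);
translate([84, 0, 754]) cube([2127, 84, 96]);
translate([153, 84, 107]) cube([78, 23, 895]);
translate([300, 84, 107]) cube([78, 23, 895]);
translate([447, 84, 107]) cube([78, 23, 895]);
translate([594, 84, 107]) cube([78, 23, 895]);
translate([741, 84, 107]) cube([78, 23, 895]);
translate([888, 84, 107]) cube([78, 23, 895]);
translate([1035, 84, 107]) cube([78, 23, 895]);
translate([1182, 84, 107]) cube([78, 23, 895]);
translate([1329, 84, 107]) cube([78, 23, 895]);
translate([1476, 84, 107]) cube([78, 23, 895]);
translate([1623, 84, 107]) cube([78, 23, 895]);
translate([1770, 84, 107]) cube([78, 23, 895]);
translate([1917, 84, 107]) cube([78, 23, 895]);
translate([2064, 84, 107]) cube([78, 23, 895]);


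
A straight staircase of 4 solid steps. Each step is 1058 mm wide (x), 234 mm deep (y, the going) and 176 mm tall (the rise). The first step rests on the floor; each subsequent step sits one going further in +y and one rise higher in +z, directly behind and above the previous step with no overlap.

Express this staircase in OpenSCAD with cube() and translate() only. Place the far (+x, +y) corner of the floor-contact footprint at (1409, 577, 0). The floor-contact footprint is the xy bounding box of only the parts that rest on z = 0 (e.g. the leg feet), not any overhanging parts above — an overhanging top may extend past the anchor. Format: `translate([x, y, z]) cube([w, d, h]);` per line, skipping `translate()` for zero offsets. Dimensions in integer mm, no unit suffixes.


translate([351, 343, 0]) cube([1058, 234, 176]);
translate([351, 577, 176]) cube([1058, 234, 176]);
translate([351, 811, 352]) cube([1058, 234, 176]);
translate([351, 1045, 528]) cube([1058, 234, 176]);


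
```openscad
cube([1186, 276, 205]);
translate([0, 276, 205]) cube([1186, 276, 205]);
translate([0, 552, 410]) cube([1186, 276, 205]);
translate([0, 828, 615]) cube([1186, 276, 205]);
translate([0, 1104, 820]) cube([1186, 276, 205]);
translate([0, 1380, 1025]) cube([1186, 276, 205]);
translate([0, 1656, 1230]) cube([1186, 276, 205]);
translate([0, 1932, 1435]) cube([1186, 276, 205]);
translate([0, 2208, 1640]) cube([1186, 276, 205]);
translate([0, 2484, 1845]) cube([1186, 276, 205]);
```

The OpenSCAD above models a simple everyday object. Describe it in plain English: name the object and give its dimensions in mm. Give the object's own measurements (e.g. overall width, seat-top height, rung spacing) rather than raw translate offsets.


A straight staircase of 10 solid steps. Each step is 1186 mm wide (x), 276 mm deep (y, the going) and 205 mm tall (the rise). The first step rests on the floor; each subsequent step sits one going further in +y and one rise higher in +z, directly behind and above the previous step with no overlap.


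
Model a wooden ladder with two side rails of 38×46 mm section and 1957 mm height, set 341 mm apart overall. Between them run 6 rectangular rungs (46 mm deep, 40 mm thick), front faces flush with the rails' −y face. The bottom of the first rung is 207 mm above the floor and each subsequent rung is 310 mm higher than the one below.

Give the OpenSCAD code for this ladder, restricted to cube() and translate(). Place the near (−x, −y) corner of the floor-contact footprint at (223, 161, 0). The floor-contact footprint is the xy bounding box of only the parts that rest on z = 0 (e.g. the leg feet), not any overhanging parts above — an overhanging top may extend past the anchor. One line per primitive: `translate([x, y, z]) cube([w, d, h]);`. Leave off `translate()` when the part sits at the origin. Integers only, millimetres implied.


translate([223, 161, 0]) cube([38, 46, 1957]);
translate([526, 161, 0]) cube([38, 46, 1957]);
translate([261, 161, 207]) cube([265, 46, 40]);
translate([261, 161, 517]) cube([265, 46, 40]);
translate([261, 161, 827]) cube([265, 46, 40]);
translate([261, 161, 1137]) cube([265, 46, 40]);
translate([261, 161, 1447]) cube([265, 46, 40]);
translate([261, 161, 1757]) cube([265, 46, 40]);


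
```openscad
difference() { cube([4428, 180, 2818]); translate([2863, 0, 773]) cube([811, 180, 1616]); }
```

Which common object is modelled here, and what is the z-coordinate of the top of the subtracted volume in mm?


A wall with a window opening. The window head height is 2389 mm.

A wall with a rectangular opening subtracted — a window. Sill at z = 773, opening 1616 mm tall, so the head is at 773 + 1616 = 2389 mm.


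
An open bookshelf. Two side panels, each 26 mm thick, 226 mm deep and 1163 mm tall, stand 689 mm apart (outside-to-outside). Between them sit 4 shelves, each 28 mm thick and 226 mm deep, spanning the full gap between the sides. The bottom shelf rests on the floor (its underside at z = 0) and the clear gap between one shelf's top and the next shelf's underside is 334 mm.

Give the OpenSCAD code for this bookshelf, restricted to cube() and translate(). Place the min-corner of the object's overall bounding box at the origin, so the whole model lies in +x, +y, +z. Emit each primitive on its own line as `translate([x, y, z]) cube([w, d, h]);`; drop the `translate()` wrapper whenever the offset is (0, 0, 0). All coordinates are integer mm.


cube([26, 226, 1163]);
translate([663, 0, 0]) cube([26, 226, 1163]);
translate([26, 0, 0]) cube([637, 226, 28]);
translate([26, 0, 362]) cube([637, 226, 28]);
translate([26, 0, 724]) cube([637, 226, 28]);
translate([26, 0, 1086]) cube([637, 226, 28]);


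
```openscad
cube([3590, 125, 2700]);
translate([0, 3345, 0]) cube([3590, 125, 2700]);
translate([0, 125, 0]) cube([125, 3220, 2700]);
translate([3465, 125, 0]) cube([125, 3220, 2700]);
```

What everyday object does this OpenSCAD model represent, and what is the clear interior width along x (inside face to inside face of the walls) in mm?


A house (or room) frame. The interior width is 3340 mm.

Four 2700 mm walls enclosing a rectangle with no floor or roof — a room or house frame. Outside width is 3590 mm and wall thickness is 125 mm, so the interior width is 3590 − 2 × 125 = 3340 mm.


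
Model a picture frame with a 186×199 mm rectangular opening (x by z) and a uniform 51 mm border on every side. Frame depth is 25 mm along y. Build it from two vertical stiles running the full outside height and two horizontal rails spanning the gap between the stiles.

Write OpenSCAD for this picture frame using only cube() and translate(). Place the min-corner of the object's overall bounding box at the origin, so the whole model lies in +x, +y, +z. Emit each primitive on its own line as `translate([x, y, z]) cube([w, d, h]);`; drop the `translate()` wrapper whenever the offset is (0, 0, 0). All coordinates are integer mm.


cube([51, 25, 301]);
translate([237, 0, 0]) cube([51, 25, 301]);
translate([51, 0, 0]) cube([186, 25, 51]);
translate([51, 0, 250]) cube([186, 25, 51]);


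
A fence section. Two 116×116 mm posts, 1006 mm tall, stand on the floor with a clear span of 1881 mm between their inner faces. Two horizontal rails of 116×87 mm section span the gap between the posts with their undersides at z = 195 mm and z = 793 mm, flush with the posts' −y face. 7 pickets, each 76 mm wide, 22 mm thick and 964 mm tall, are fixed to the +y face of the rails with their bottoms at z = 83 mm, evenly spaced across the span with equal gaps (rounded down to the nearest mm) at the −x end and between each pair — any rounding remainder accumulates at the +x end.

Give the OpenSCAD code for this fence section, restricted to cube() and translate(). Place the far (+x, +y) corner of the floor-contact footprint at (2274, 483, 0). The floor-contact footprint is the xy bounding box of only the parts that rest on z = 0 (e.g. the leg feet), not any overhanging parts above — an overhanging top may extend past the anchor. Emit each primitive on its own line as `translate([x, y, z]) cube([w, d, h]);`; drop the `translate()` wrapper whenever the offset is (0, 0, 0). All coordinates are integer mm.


translate([161, 367, 0]) cube([116, 116, 1006]);
translate([2158, 367, 0]) cube([116, 116, 1006]);
translate([277, 367, 195]) cube([1881, 116, 87]);
translate([277, 367, 793]) cube([1881, 116, 87]);
translate([445, 483, 83]) cube([76, 22, 964]);
translate([689, 483, 83]) cube([76, 22, 964]);
translate([933, 483, 83]) cube([76, 22, 964]);
translate([1177, 483, 83]) cube([76, 22, 964]);
translate([1421, 483, 83]) cube([76, 22, 964]);
translate([1665, 483, 83]) cube([76, 22, 964]);
translate([1909, 483, 83]) cube([76, 22, 964]);
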